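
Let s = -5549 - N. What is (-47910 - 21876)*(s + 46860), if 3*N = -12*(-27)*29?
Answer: -2664359694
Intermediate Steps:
N = 3132 (N = (-12*(-27)*29)/3 = (324*29)/3 = (1/3)*9396 = 3132)
s = -8681 (s = -5549 - 1*3132 = -5549 - 3132 = -8681)
(-47910 - 21876)*(s + 46860) = (-47910 - 21876)*(-8681 + 46860) = -69786*38179 = -2664359694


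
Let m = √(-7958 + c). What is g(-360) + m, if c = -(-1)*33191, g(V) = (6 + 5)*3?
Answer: 33 + √25233 ≈ 191.85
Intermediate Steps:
g(V) = 33 (g(V) = 11*3 = 33)
c = 33191 (c = -1*(-33191) = 33191)
m = √25233 (m = √(-7958 + 33191) = √25233 ≈ 158.85)
g(-360) + m = 33 + √25233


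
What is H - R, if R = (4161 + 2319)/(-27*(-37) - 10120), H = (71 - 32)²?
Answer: 13879521/9121 ≈ 1521.7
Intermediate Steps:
H = 1521 (H = 39² = 1521)
R = -6480/9121 (R = 6480/(999 - 10120) = 6480/(-9121) = 6480*(-1/9121) = -6480/9121 ≈ -0.71045)
H - R = 1521 - 1*(-6480/9121) = 1521 + 6480/9121 = 13879521/9121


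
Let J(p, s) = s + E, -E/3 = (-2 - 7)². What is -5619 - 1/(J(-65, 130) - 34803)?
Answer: -196193003/34916 ≈ -5619.0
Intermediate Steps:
E = -243 (E = -3*(-2 - 7)² = -3*(-9)² = -3*81 = -243)
J(p, s) = -243 + s (J(p, s) = s - 243 = -243 + s)
-5619 - 1/(J(-65, 130) - 34803) = -5619 - 1/((-243 + 130) - 34803) = -5619 - 1/(-113 - 34803) = -5619 - 1/(-34916) = -5619 - 1*(-1/34916) = -5619 + 1/34916 = -196193003/34916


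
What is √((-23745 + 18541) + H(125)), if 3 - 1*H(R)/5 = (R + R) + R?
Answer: 2*I*√1766 ≈ 84.048*I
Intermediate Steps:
H(R) = 15 - 15*R (H(R) = 15 - 5*((R + R) + R) = 15 - 5*(2*R + R) = 15 - 15*R)
√((-23745 + 18541) + H(125)) = √((-23745 + 18541) + (15 - 15*125)) = √(-5204 + (15 - 1875)) = √(-5204 - 1860) = √(-7064) = 2*I*√1766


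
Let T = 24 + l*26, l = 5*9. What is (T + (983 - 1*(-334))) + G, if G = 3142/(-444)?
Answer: 555871/222 ≈ 2503.9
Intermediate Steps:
l = 45
G = -1571/222 (G = 3142*(-1/444) = -1571/222 ≈ -7.0766)
T = 1194 (T = 24 + 45*26 = 24 + 1170 = 1194)
(T + (983 - 1*(-334))) + G = (1194 + (983 - 1*(-334))) - 1571/222 = (1194 + (983 + 334)) - 1571/222 = (1194 + 1317) - 1571/222 = 2511 - 1571/222 = 555871/222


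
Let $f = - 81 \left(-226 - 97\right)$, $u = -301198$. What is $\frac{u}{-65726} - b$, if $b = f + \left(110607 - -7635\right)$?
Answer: $- \frac{4745430916}{32863} \approx -1.444 \cdot 10^{5}$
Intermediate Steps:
$f = 26163$ ($f = \left(-81\right) \left(-323\right) = 26163$)
$b = 144405$ ($b = 26163 + \left(110607 - -7635\right) = 26163 + \left(110607 + 7635\right) = 26163 + 118242 = 144405$)
$\frac{u}{-65726} - b = - \frac{301198}{-65726} - 144405 = \left(-301198\right) \left(- \frac{1}{65726}\right) - 144405 = \frac{150599}{32863} - 144405 = - \frac{4745430916}{32863}$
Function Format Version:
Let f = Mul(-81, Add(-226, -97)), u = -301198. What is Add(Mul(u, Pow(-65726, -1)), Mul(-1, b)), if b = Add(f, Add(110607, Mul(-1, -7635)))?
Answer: Rational(-4745430916, 32863) ≈ -1.4440e+5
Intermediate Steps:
f = 26163 (f = Mul(-81, -323) = 26163)
b = 144405 (b = Add(26163, Add(110607, Mul(-1, -7635))) = Add(26163, Add(110607, 7635)) = Add(26163, 118242) = 144405)
Add(Mul(u, Pow(-65726, -1)), Mul(-1, b)) = Add(Mul(-301198, Pow(-65726, -1)), Mul(-1, 144405)) = Add(Mul(-301198, Rational(-1, 65726)), -144405) = Add(Rational(150599, 32863), -144405) = Rational(-4745430916, 32863)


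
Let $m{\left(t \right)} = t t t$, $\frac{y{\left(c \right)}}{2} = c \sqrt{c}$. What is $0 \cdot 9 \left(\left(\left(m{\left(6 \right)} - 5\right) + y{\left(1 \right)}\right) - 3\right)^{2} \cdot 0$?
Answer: $0$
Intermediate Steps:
$y{\left(c \right)} = 2 c^{\frac{3}{2}}$ ($y{\left(c \right)} = 2 c \sqrt{c} = 2 c^{\frac{3}{2}}$)
$m{\left(t \right)} = t^{3}$ ($m{\left(t \right)} = t^{2} t = t^{3}$)
$0 \cdot 9 \left(\left(\left(m{\left(6 \right)} - 5\right) + y{\left(1 \right)}\right) - 3\right)^{2} \cdot 0 = 0 \cdot 9 \left(\left(\left(6^{3} - 5\right) + 2 \cdot 1^{\frac{3}{2}}\right) - 3\right)^{2} \cdot 0 = 0 \left(\left(\left(216 - 5\right) + 2 \cdot 1\right) - 3\right)^{2} \cdot 0 = 0 \left(\left(211 + 2\right) - 3\right)^{2} \cdot 0 = 0 \left(213 - 3\right)^{2} \cdot 0 = 0 \cdot 210^{2} \cdot 0 = 0 \cdot 44100 \cdot 0 = 0 \cdot 0 = 0$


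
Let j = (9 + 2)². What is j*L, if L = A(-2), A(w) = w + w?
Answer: -484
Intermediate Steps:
A(w) = 2*w
j = 121 (j = 11² = 121)
L = -4 (L = 2*(-2) = -4)
j*L = 121*(-4) = -484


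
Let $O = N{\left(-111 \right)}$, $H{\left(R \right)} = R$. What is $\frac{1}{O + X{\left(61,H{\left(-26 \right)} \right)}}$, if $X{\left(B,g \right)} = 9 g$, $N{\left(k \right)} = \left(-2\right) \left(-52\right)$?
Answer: $- \frac{1}{130} \approx -0.0076923$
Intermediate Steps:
$N{\left(k \right)} = 104$
$O = 104$
$\frac{1}{O + X{\left(61,H{\left(-26 \right)} \right)}} = \frac{1}{104 + 9 \left(-26\right)} = \frac{1}{104 - 234} = \frac{1}{-130} = - \frac{1}{130}$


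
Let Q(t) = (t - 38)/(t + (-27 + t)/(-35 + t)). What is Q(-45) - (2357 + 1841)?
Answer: -1850488/441 ≈ -4196.1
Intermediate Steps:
Q(t) = (-38 + t)/(t + (-27 + t)/(-35 + t))
Q(-45) - (2357 + 1841) = (-1330 - 1*(-45)**2 + 73*(-45))/(27 - 1*(-45)**2 + 34*(-45)) - (2357 + 1841) = (-1330 - 1*2025 - 3285)/(27 - 1*2025 - 1530) - 1*4198 = (-1330 - 2025 - 3285)/(27 - 2025 - 1530) - 4198 = -6640/(-3528) - 4198 = -1/3528*(-6640) - 4198 = 830/441 - 4198 = -1850488/441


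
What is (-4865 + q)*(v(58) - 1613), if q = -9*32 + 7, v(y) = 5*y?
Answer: 6808158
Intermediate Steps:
q = -281 (q = -288 + 7 = -281)
(-4865 + q)*(v(58) - 1613) = (-4865 - 281)*(5*58 - 1613) = -5146*(290 - 1613) = -5146*(-1323) = 6808158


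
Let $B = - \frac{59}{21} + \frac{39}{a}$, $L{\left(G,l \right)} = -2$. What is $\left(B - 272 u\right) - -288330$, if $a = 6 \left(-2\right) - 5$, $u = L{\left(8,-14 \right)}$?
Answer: $\frac{103126196}{357} \approx 2.8887 \cdot 10^{5}$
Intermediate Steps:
$u = -2$
$a = -17$ ($a = -12 - 5 = -17$)
$B = - \frac{1822}{357}$ ($B = - \frac{59}{21} + \frac{39}{-17} = \left(-59\right) \frac{1}{21} + 39 \left(- \frac{1}{17}\right) = - \frac{59}{21} - \frac{39}{17} = - \frac{1822}{357} \approx -5.1036$)
$\left(B - 272 u\right) - -288330 = \left(- \frac{1822}{357} - -544\right) - -288330 = \left(- \frac{1822}{357} + 544\right) + 288330 = \frac{192386}{357} + 288330 = \frac{103126196}{357}$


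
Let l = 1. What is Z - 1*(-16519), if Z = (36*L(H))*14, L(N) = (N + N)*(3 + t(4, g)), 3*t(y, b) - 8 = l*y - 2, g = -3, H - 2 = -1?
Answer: 22903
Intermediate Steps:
H = 1 (H = 2 - 1 = 1)
t(y, b) = 2 + y/3 (t(y, b) = 8/3 + (1*y - 2)/3 = 8/3 + (y - 2)/3 = 8/3 + (-2 + y)/3 = 8/3 + (-⅔ + y/3) = 2 + y/3)
L(N) = 38*N/3 (L(N) = (N + N)*(3 + (2 + (⅓)*4)) = (2*N)*(3 + (2 + 4/3)) = (2*N)*(3 + 10/3) = (2*N)*(19/3) = 38*N/3)
Z = 6384 (Z = (36*((38/3)*1))*14 = (36*(38/3))*14 = 456*14 = 6384)
Z - 1*(-16519) = 6384 - 1*(-16519) = 6384 + 16519 = 22903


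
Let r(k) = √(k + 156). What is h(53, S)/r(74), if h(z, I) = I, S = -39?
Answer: -39*√230/230 ≈ -2.5716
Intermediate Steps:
r(k) = √(156 + k)
h(53, S)/r(74) = -39/√(156 + 74) = -39*√230/230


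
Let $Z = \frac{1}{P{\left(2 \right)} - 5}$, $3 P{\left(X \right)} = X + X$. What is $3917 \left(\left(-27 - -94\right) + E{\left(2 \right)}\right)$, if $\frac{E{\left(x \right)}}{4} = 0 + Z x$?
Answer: $\frac{2792821}{11} \approx 2.5389 \cdot 10^{5}$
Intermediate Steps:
$P{\left(X \right)} = \frac{2 X}{3}$ ($P{\left(X \right)} = \frac{X + X}{3} = \frac{2 X}{3}$)
$Z = - \frac{3}{11}$ ($Z = \frac{1}{\frac{2}{3} \cdot 2 - 5} = \frac{1}{\frac{4}{3} - 5} = \frac{1}{- \frac{11}{3}} = - \frac{3}{11} \approx -0.27273$)
$E{\left(x \right)} = - \frac{12 x}{11}$ ($E{\left(x \right)} = 4 \left(0 - \frac{3 x}{11}\right) = 4 \left(- \frac{3 x}{11}\right) = - \frac{12 x}{11}$)
$3917 \left(\left(-27 - -94\right) + E{\left(2 \right)}\right) = 3917 \left(\left(-27 - -94\right) - \frac{24}{11}\right) = 3917 \left(\left(-27 + 94\right) - \frac{24}{11}\right) = 3917 \left(67 - \frac{24}{11}\right) = 3917 \cdot \frac{713}{11} = \frac{2792821}{11}$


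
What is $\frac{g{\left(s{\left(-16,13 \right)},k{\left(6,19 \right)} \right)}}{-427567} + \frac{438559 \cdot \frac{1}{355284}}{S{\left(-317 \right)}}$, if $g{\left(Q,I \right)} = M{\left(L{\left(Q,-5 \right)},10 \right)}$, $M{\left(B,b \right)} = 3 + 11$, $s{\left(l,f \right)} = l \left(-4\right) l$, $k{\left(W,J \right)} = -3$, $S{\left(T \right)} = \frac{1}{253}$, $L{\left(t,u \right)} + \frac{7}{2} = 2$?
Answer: $\frac{6777267726019}{21701102004} \approx 312.3$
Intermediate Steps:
$L{\left(t,u \right)} = - \frac{3}{2}$ ($L{\left(t,u \right)} = - \frac{7}{2} + 2 = - \frac{3}{2}$)
$S{\left(T \right)} = \frac{1}{253}$
$s{\left(l,f \right)} = - 4 l^{2}$ ($s{\left(l,f \right)} = - 4 l l = - 4 l^{2}$)
$M{\left(B,b \right)} = 14$
$g{\left(Q,I \right)} = 14$
$\frac{g{\left(s{\left(-16,13 \right)},k{\left(6,19 \right)} \right)}}{-427567} + \frac{438559 \cdot \frac{1}{355284}}{S{\left(-317 \right)}} = \frac{14}{-427567} + \frac{438559}{355284} \frac{1}{\frac{1}{253}} = 14 \left(- \frac{1}{427567}\right) + 438559 \cdot \frac{1}{355284} \cdot 253 = - \frac{2}{61081} + \frac{438559}{355284} \cdot 253 = - \frac{2}{61081} + \frac{110955427}{355284} = \frac{6777267726019}{21701102004}$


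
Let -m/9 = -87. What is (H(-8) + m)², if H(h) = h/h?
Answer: 614656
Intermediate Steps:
m = 783 (m = -9*(-87) = 783)
H(h) = 1
(H(-8) + m)² = (1 + 783)² = 784² = 614656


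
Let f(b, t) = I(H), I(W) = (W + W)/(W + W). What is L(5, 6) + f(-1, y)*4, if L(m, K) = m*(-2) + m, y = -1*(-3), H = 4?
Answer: -1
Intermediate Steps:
y = 3
I(W) = 1 (I(W) = (2*W)/((2*W)) = (2*W)*(1/(2*W)) = 1)
f(b, t) = 1
L(m, K) = -m (L(m, K) = -2*m + m = -m)
L(5, 6) + f(-1, y)*4 = -1*5 + 1*4 = -5 + 4 = -1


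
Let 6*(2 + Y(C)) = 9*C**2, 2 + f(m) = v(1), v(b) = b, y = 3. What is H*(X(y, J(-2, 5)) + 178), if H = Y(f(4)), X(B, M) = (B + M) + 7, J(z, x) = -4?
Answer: -92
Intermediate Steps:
f(m) = -1 (f(m) = -2 + 1 = -1)
X(B, M) = 7 + B + M
Y(C) = -2 + 3*C**2/2 (Y(C) = -2 + (9*C**2)/6 = -2 + 3*C**2/2)
H = -1/2 (H = -2 + (3/2)*(-1)**2 = -2 + (3/2)*1 = -2 + 3/2 = -1/2 ≈ -0.50000)
H*(X(y, J(-2, 5)) + 178) = -((7 + 3 - 4) + 178)/2 = -(6 + 178)/2 = -1/2*184 = -92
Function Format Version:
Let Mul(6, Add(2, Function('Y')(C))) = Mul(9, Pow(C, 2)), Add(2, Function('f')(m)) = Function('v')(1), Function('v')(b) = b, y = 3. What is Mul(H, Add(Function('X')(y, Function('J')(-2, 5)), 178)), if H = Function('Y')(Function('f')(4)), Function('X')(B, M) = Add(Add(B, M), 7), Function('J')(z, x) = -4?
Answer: -92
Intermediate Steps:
Function('f')(m) = -1 (Function('f')(m) = Add(-2, 1) = -1)
Function('X')(B, M) = Add(7, B, M)
Function('Y')(C) = Add(-2, Mul(Rational(3, 2), Pow(C, 2))) (Function('Y')(C) = Add(-2, Mul(Rational(1, 6), Mul(9, Pow(C, 2)))) = Add(-2, Mul(Rational(3, 2), Pow(C, 2))))
H = Rational(-1, 2) (H = Add(-2, Mul(Rational(3, 2), Pow(-1, 2))) = Add(-2, Mul(Rational(3, 2), 1)) = Add(-2, Rational(3, 2)) = Rational(-1, 2) ≈ -0.50000)
Mul(H, Add(Function('X')(y, Function('J')(-2, 5)), 178)) = Mul(Rational(-1, 2), Add(Add(7, 3, -4), 178)) = Mul(Rational(-1, 2), Add(6, 178)) = Mul(Rational(-1, 2), 184) = -92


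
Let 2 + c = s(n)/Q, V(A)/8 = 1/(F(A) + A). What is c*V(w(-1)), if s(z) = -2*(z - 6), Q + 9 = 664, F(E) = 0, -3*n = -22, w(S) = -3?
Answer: 31504/5895 ≈ 5.3442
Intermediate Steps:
n = 22/3 (n = -⅓*(-22) = 22/3 ≈ 7.3333)
Q = 655 (Q = -9 + 664 = 655)
s(z) = 12 - 2*z (s(z) = -2*(-6 + z) = 12 - 2*z)
V(A) = 8/A (V(A) = 8/(0 + A) = 8/A)
c = -3938/1965 (c = -2 + (12 - 2*22/3)/655 = -2 + (12 - 44/3)*(1/655) = -2 - 8/3*1/655 = -2 - 8/1965 = -3938/1965 ≈ -2.0041)
c*V(w(-1)) = -31504/(1965*(-3)) = -31504*(-1)/(1965*3) = -3938/1965*(-8/3) = 31504/5895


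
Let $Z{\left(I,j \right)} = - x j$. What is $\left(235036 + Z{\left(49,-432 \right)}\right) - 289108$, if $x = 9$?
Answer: $-50184$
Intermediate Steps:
$Z{\left(I,j \right)} = - 9 j$ ($Z{\left(I,j \right)} = \left(-1\right) 9 j = - 9 j$)
$\left(235036 + Z{\left(49,-432 \right)}\right) - 289108 = \left(235036 - -3888\right) - 289108 = \left(235036 + 3888\right) - 289108 = 238924 - 289108 = -50184$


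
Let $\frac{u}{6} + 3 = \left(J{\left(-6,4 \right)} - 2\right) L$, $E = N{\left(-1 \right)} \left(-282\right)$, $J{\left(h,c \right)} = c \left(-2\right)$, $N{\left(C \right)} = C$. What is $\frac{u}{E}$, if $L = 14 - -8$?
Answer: $- \frac{223}{47} \approx -4.7447$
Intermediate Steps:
$L = 22$ ($L = 14 + 8 = 22$)
$J{\left(h,c \right)} = - 2 c$
$E = 282$ ($E = \left(-1\right) \left(-282\right) = 282$)
$u = -1338$ ($u = -18 + 6 \left(\left(-2\right) 4 - 2\right) 22 = -18 + 6 \left(-8 - 2\right) 22 = -18 + 6 \left(\left(-10\right) 22\right) = -18 + 6 \left(-220\right) = -18 - 1320 = -1338$)
$\frac{u}{E} = - \frac{1338}{282} = \left(-1338\right) \frac{1}{282} = - \frac{223}{47}$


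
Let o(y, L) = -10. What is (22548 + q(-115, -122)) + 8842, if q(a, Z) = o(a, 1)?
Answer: 31380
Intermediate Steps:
q(a, Z) = -10
(22548 + q(-115, -122)) + 8842 = (22548 - 10) + 8842 = 22538 + 8842 = 31380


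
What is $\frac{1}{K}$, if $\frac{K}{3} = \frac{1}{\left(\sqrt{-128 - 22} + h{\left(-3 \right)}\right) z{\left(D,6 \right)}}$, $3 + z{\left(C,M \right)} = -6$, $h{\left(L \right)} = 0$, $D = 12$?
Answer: $- 15 i \sqrt{6} \approx - 36.742 i$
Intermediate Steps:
$z{\left(C,M \right)} = -9$ ($z{\left(C,M \right)} = -3 - 6 = -9$)
$K = \frac{i \sqrt{6}}{90}$ ($K = \frac{3}{\left(\sqrt{-128 - 22} + 0\right) \left(-9\right)} = \frac{3}{\left(\sqrt{-150} + 0\right) \left(-9\right)} = \frac{3}{\left(5 i \sqrt{6} + 0\right) \left(-9\right)} = \frac{3}{5 i \sqrt{6} \left(-9\right)} = \frac{3}{\left(-45\right) i \sqrt{6}} = 3 \frac{i \sqrt{6}}{270} = \frac{i \sqrt{6}}{90} \approx 0.027217 i$)
$\frac{1}{K} = \frac{1}{\frac{1}{90} i \sqrt{6}} = - 15 i \sqrt{6}$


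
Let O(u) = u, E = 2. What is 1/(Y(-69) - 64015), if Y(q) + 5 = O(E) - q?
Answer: -1/63949 ≈ -1.5637e-5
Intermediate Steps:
Y(q) = -3 - q (Y(q) = -5 + (2 - q) = -3 - q)
1/(Y(-69) - 64015) = 1/((-3 - 1*(-69)) - 64015) = 1/((-3 + 69) - 64015) = 1/(66 - 64015) = 1/(-63949) = -1/63949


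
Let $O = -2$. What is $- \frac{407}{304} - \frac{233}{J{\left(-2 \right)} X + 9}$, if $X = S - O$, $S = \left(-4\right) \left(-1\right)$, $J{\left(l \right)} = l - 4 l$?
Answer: $- \frac{89147}{13680} \approx -6.5166$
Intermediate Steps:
$J{\left(l \right)} = - 3 l$
$S = 4$
$X = 6$ ($X = 4 - -2 = 4 + 2 = 6$)
$- \frac{407}{304} - \frac{233}{J{\left(-2 \right)} X + 9} = - \frac{407}{304} - \frac{233}{\left(-3\right) \left(-2\right) 6 + 9} = \left(-407\right) \frac{1}{304} - \frac{233}{6 \cdot 6 + 9} = - \frac{407}{304} - \frac{233}{36 + 9} = - \frac{407}{304} - \frac{233}{45} = - \frac{89147}{13680}$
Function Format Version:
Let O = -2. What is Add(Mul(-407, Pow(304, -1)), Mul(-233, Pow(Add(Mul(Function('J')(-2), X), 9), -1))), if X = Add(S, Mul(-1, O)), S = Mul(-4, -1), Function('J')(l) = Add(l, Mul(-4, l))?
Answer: Rational(-89147, 13680) ≈ -6.5166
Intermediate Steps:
Function('J')(l) = Mul(-3, l)
S = 4
X = 6 (X = Add(4, Mul(-1, -2)) = Add(4, 2) = 6)
Add(Mul(-407, Pow(304, -1)), Mul(-233, Pow(Add(Mul(Function('J')(-2), X), 9), -1))) = Add(Mul(-407, Pow(304, -1)), Mul(-233, Pow(Add(Mul(Mul(-3, -2), 6), 9), -1))) = Add(Mul(-407, Rational(1, 304)), Mul(-233, Pow(Add(Mul(6, 6), 9), -1))) = Add(Rational(-407, 304), Mul(-233, Pow(Add(36, 9), -1))) = Add(Rational(-407, 304), Mul(-233, Pow(45, -1))) = Add(Rational(-407, 304), Mul(-233, Rational(1, 45))) = Add(Rational(-407, 304), Rational(-233, 45)) = Rational(-89147, 13680)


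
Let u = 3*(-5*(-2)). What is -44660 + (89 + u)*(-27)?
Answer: -47873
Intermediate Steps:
u = 30 (u = 3*10 = 30)
-44660 + (89 + u)*(-27) = -44660 + (89 + 30)*(-27) = -44660 + 119*(-27) = -44660 - 3213 = -47873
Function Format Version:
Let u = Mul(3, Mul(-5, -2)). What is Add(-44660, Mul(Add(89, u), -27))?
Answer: -47873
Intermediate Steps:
u = 30 (u = Mul(3, 10) = 30)
Add(-44660, Mul(Add(89, u), -27)) = Add(-44660, Mul(Add(89, 30), -27)) = Add(-44660, Mul(119, -27)) = Add(-44660, -3213) = -47873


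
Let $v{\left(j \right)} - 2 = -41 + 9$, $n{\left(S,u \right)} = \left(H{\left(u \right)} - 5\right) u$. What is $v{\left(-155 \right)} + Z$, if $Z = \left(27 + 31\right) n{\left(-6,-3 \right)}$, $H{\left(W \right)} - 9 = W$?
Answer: $-204$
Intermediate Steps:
$H{\left(W \right)} = 9 + W$
$n{\left(S,u \right)} = u \left(4 + u\right)$ ($n{\left(S,u \right)} = \left(\left(9 + u\right) - 5\right) u = \left(4 + u\right) u = u \left(4 + u\right)$)
$v{\left(j \right)} = -30$ ($v{\left(j \right)} = 2 + \left(-41 + 9\right) = 2 - 32 = -30$)
$Z = -174$ ($Z = \left(27 + 31\right) \left(- 3 \left(4 - 3\right)\right) = 58 \left(\left(-3\right) 1\right) = 58 \left(-3\right) = -174$)
$v{\left(-155 \right)} + Z = -30 - 174 = -204$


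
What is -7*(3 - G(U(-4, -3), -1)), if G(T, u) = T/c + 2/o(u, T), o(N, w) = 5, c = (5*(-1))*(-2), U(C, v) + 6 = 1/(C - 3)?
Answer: -45/2 ≈ -22.500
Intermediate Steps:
U(C, v) = -6 + 1/(-3 + C) (U(C, v) = -6 + 1/(C - 3) = -6 + 1/(-3 + C))
c = 10 (c = -5*(-2) = 10)
G(T, u) = ⅖ + T/10 (G(T, u) = T/10 + 2/5 = T*(⅒) + 2*(⅕) = T/10 + ⅖ = ⅖ + T/10)
-7*(3 - G(U(-4, -3), -1)) = -7*(3 - (⅖ + ((19 - 6*(-4))/(-3 - 4))/10)) = -7*(3 - (⅖ + ((19 + 24)/(-7))/10)) = -7*(3 - (⅖ + (-⅐*43)/10)) = -7*(3 - (⅖ + (⅒)*(-43/7))) = -7*(3 - (⅖ - 43/70)) = -7*(3 - 1*(-3/14)) = -7*(3 + 3/14) = -7*45/14 = -45/2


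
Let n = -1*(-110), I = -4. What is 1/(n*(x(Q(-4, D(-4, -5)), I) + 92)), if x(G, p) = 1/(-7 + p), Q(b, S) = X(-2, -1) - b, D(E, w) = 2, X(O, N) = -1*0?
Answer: 1/10110 ≈ 9.8912e-5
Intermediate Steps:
X(O, N) = 0
Q(b, S) = -b (Q(b, S) = 0 - b = -b)
n = 110
1/(n*(x(Q(-4, D(-4, -5)), I) + 92)) = 1/(110*(1/(-7 - 4) + 92)) = 1/(110*(1/(-11) + 92)) = 1/(110*(-1/11 + 92)) = 1/(110*(1011/11)) = 1/10110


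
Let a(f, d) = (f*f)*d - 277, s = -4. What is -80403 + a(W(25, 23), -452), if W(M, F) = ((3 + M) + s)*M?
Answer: -162800680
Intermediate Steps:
W(M, F) = M*(-1 + M) (W(M, F) = ((3 + M) - 4)*M = (-1 + M)*M = M*(-1 + M))
a(f, d) = -277 + d*f² (a(f, d) = f²*d - 277 = d*f² - 277 = -277 + d*f²)
-80403 + a(W(25, 23), -452) = -80403 + (-277 - 452*625*(-1 + 25)²) = -80403 + (-277 - 452*(25*24)²) = -80403 + (-277 - 452*600²) = -80403 + (-277 - 452*360000) = -80403 + (-277 - 162720000) = -80403 - 162720277 = -162800680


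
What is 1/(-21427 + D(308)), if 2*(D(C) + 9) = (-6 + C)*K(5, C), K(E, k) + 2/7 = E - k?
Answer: -7/470625 ≈ -1.4874e-5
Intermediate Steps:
K(E, k) = -2/7 + E - k (K(E, k) = -2/7 + (E - k) = -2/7 + E - k)
D(C) = -9 + (-6 + C)*(33/7 - C)/2 (D(C) = -9 + ((-6 + C)*(-2/7 + 5 - C))/2 = -9 + ((-6 + C)*(33/7 - C))/2 = -9 + (-6 + C)*(33/7 - C)/2)
1/(-21427 + D(308)) = 1/(-21427 + (-162/7 - 1/2*308**2 + (75/14)*308)) = 1/(-21427 + (-162/7 - 1/2*94864 + 1650)) = 1/(-21427 + (-162/7 - 47432 + 1650)) = 1/(-21427 - 320636/7) = 1/(-470625/7) = -7/470625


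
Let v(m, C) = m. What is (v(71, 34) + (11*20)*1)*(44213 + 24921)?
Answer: 20117994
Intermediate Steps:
(v(71, 34) + (11*20)*1)*(44213 + 24921) = (71 + (11*20)*1)*(44213 + 24921) = (71 + 220*1)*69134 = (71 + 220)*69134 = 291*69134 = 20117994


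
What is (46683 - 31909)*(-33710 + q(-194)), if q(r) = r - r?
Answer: -498031540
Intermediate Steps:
q(r) = 0
(46683 - 31909)*(-33710 + q(-194)) = (46683 - 31909)*(-33710 + 0) = 14774*(-33710) = -498031540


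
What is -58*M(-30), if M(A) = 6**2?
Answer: -2088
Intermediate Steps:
M(A) = 36
-58*M(-30) = -58*36 = -2088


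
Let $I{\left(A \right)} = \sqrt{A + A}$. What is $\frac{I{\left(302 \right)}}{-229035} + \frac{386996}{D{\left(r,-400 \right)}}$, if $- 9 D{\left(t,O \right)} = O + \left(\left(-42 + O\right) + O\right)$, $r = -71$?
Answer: $\frac{193498}{69} - \frac{2 \sqrt{151}}{229035} \approx 2804.3$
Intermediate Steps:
$D{\left(t,O \right)} = \frac{14}{3} - \frac{O}{3}$ ($D{\left(t,O \right)} = - \frac{O + \left(\left(-42 + O\right) + O\right)}{9} = - \frac{O + \left(-42 + 2 O\right)}{9} = - \frac{-42 + 3 O}{9} = \frac{14}{3} - \frac{O}{3}$)
$I{\left(A \right)} = \sqrt{2} \sqrt{A}$ ($I{\left(A \right)} = \sqrt{2 A} = \sqrt{2} \sqrt{A}$)
$\frac{I{\left(302 \right)}}{-229035} + \frac{386996}{D{\left(r,-400 \right)}} = \frac{\sqrt{2} \sqrt{302}}{-229035} + \frac{386996}{\frac{14}{3} - - \frac{400}{3}} = 2 \sqrt{151} \left(- \frac{1}{229035}\right) + \frac{386996}{\frac{14}{3} + \frac{400}{3}} = - \frac{2 \sqrt{151}}{229035} + \frac{386996}{138} = - \frac{2 \sqrt{151}}{229035} + 386996 \cdot \frac{1}{138} = - \frac{2 \sqrt{151}}{229035} + \frac{193498}{69} = \frac{193498}{69} - \frac{2 \sqrt{151}}{229035}$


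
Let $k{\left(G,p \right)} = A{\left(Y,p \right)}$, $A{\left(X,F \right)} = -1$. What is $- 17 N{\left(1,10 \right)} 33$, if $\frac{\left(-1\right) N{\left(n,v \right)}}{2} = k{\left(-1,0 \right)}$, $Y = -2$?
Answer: $-1122$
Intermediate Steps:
$k{\left(G,p \right)} = -1$
$N{\left(n,v \right)} = 2$ ($N{\left(n,v \right)} = \left(-2\right) \left(-1\right) = 2$)
$- 17 N{\left(1,10 \right)} 33 = \left(-17\right) 2 \cdot 33 = \left(-34\right) 33 = -1122$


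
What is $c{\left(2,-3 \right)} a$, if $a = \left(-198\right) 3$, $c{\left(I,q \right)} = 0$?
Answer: $0$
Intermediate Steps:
$a = -594$
$c{\left(2,-3 \right)} a = 0 \left(-594\right) = 0$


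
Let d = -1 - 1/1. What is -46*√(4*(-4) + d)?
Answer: -138*I*√2 ≈ -195.16*I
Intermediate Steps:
d = -2 (d = -1 - 1*1 = -1 - 1 = -2)
-46*√(4*(-4) + d) = -46*√(4*(-4) - 2) = -46*√(-16 - 2) = -138*I*√2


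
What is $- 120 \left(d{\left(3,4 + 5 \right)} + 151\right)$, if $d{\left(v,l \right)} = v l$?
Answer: $-21360$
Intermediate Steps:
$d{\left(v,l \right)} = l v$
$- 120 \left(d{\left(3,4 + 5 \right)} + 151\right) = - 120 \left(\left(4 + 5\right) 3 + 151\right) = - 120 \left(9 \cdot 3 + 151\right) = - 120 \left(27 + 151\right) = \left(-120\right) 178 = -21360$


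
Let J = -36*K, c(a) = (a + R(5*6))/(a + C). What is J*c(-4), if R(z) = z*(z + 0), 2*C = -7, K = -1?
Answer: -21504/5 ≈ -4300.8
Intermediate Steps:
C = -7/2 (C = (1/2)*(-7) = -7/2 ≈ -3.5000)
R(z) = z**2 (R(z) = z*z = z**2)
c(a) = (900 + a)/(-7/2 + a) (c(a) = (a + (5*6)**2)/(a - 7/2) = (a + 30**2)/(-7/2 + a) = (a + 900)/(-7/2 + a) = (900 + a)/(-7/2 + a))
J = 36 (J = -36*(-1) = 36)
J*c(-4) = 36*(2*(900 - 4)/(-7 + 2*(-4))) = 36*(2*896/(-7 - 8)) = 36*(2*896/(-15)) = 36*(2*(-1/15)*896) = 36*(-1792/15) = -21504/5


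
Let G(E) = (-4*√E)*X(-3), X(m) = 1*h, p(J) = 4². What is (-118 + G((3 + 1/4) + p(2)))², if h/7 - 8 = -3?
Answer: 391224 + 16520*√77 ≈ 5.3619e+5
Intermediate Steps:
h = 35 (h = 56 + 7*(-3) = 56 - 21 = 35)
p(J) = 16
X(m) = 35 (X(m) = 1*35 = 35)
G(E) = -140*√E (G(E) = -4*√E*35 = -140*√E)
(-118 + G((3 + 1/4) + p(2)))² = (-118 - 140*√((3 + 1/4) + 16))² = (-118 - 140*√((3 + ¼) + 16))² = (-118 - 140*√(13/4 + 16))² = (-118 - 70*√77)²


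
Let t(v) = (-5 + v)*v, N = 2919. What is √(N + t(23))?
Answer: √3333 ≈ 57.732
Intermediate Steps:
t(v) = v*(-5 + v)
√(N + t(23)) = √(2919 + 23*(-5 + 23)) = √(2919 + 23*18) = √(2919 + 414) = √3333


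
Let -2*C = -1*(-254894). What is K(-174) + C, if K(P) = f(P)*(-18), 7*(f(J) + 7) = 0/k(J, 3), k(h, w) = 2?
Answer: -127321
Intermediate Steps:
C = -127447 (C = -(-1)*(-254894)/2 = -½*254894 = -127447)
f(J) = -7 (f(J) = -7 + (0/2)/7 = -7 + (0*(½))/7 = -7 + (⅐)*0 = -7 + 0 = -7)
K(P) = 126 (K(P) = -7*(-18) = 126)
K(-174) + C = 126 - 127447 = -127321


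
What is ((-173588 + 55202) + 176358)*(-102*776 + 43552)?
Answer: -2063803200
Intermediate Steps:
((-173588 + 55202) + 176358)*(-102*776 + 43552) = (-118386 + 176358)*(-79152 + 43552) = 57972*(-35600) = -2063803200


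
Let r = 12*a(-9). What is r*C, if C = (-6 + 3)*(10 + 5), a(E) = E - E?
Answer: 0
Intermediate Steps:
a(E) = 0
C = -45 (C = -3*15 = -45)
r = 0 (r = 12*0 = 0)
r*C = 0*(-45) = 0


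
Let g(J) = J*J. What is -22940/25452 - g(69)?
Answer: -30299978/6363 ≈ -4761.9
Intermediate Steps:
g(J) = J²
-22940/25452 - g(69) = -22940/25452 - 1*69² = -22940*1/25452 - 1*4761 = -5735/6363 - 4761 = -30299978/6363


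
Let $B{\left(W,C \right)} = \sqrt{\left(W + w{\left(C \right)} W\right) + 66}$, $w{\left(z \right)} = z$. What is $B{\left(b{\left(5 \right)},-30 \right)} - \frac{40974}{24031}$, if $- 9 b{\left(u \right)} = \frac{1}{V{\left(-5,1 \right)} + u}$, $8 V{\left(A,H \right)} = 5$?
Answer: $- \frac{40974}{24031} + \frac{\sqrt{134810}}{45} \approx 6.4542$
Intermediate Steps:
$V{\left(A,H \right)} = \frac{5}{8}$ ($V{\left(A,H \right)} = \frac{1}{8} \cdot 5 = \frac{5}{8}$)
$b{\left(u \right)} = - \frac{1}{9 \left(\frac{5}{8} + u\right)}$
$B{\left(W,C \right)} = \sqrt{66 + W + C W}$ ($B{\left(W,C \right)} = \sqrt{\left(W + C W\right) + 66} = \sqrt{66 + W + C W}$)
$B{\left(b{\left(5 \right)},-30 \right)} - \frac{40974}{24031} = \sqrt{66 - \frac{8}{45 + 72 \cdot 5} - 30 \left(- \frac{8}{45 + 72 \cdot 5}\right)} - \frac{40974}{24031} = \sqrt{66 - \frac{8}{45 + 360} - 30 \left(- \frac{8}{45 + 360}\right)} - \frac{40974}{24031} = \sqrt{66 - \frac{8}{405} - 30 \left(- \frac{8}{405}\right)} - \frac{40974}{24031} = \sqrt{66 - \frac{8}{405} - 30 \left(\left(-8\right) \frac{1}{405}\right)} - \frac{40974}{24031} = \sqrt{66 - \frac{8}{405} - - \frac{16}{27}} - \frac{40974}{24031} = \sqrt{66 - \frac{8}{405} + \frac{16}{27}} - \frac{40974}{24031} = \sqrt{\frac{26962}{405}} - \frac{40974}{24031} = \frac{\sqrt{134810}}{45} - \frac{40974}{24031} = - \frac{40974}{24031} + \frac{\sqrt{134810}}{45}$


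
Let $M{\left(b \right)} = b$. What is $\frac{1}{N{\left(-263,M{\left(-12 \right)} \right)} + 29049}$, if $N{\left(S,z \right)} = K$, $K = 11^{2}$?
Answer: $\frac{1}{29170} \approx 3.4282 \cdot 10^{-5}$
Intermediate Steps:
$K = 121$
$N{\left(S,z \right)} = 121$
$\frac{1}{N{\left(-263,M{\left(-12 \right)} \right)} + 29049} = \frac{1}{121 + 29049} = \frac{1}{29170}$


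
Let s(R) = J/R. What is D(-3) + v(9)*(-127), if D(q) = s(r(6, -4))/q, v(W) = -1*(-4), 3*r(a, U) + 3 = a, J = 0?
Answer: -508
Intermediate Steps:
r(a, U) = -1 + a/3
s(R) = 0 (s(R) = 0/R = 0)
v(W) = 4
D(q) = 0 (D(q) = 0/q = 0)
D(-3) + v(9)*(-127) = 0 + 4*(-127) = 0 - 508 = -508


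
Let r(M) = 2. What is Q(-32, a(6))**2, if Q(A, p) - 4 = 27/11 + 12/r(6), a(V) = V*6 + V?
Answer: 18769/121 ≈ 155.12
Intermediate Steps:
a(V) = 7*V (a(V) = 6*V + V = 7*V)
Q(A, p) = 137/11 (Q(A, p) = 4 + (27/11 + 12/2) = 4 + (27*(1/11) + 12*(1/2)) = 4 + (27/11 + 6) = 4 + 93/11 = 137/11)
Q(-32, a(6))**2 = (137/11)**2 = 18769/121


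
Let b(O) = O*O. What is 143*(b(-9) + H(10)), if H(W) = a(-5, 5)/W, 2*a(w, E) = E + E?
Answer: 23309/2 ≈ 11655.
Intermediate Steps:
a(w, E) = E (a(w, E) = (E + E)/2 = (2*E)/2 = E)
b(O) = O²
H(W) = 5/W
143*(b(-9) + H(10)) = 143*((-9)² + 5/10) = 143*(81 + 5*(⅒)) = 143*(81 + ½) = 143*(163/2) = 23309/2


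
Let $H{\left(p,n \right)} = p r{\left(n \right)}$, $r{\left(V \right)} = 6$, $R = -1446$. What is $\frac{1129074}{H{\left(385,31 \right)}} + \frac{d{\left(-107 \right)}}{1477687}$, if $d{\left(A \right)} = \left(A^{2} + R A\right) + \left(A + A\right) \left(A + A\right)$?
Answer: $\frac{278151269268}{568909495} \approx 488.92$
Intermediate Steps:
$d{\left(A \right)} = - 1446 A + 5 A^{2}$ ($d{\left(A \right)} = \left(A^{2} - 1446 A\right) + \left(A + A\right) \left(A + A\right) = \left(A^{2} - 1446 A\right) + 2 A 2 A = \left(A^{2} - 1446 A\right) + 4 A^{2} = - 1446 A + 5 A^{2}$)
$H{\left(p,n \right)} = 6 p$ ($H{\left(p,n \right)} = p 6 = 6 p$)
$\frac{1129074}{H{\left(385,31 \right)}} + \frac{d{\left(-107 \right)}}{1477687} = \frac{1129074}{6 \cdot 385} + \frac{\left(-107\right) \left(-1446 + 5 \left(-107\right)\right)}{1477687} = \frac{1129074}{2310} + - 107 \left(-1446 - 535\right) \frac{1}{1477687} = 1129074 \cdot \frac{1}{2310} + \left(-107\right) \left(-1981\right) \frac{1}{1477687} = \frac{188179}{385} + 211967 \cdot \frac{1}{1477687} = \frac{188179}{385} + \frac{211967}{1477687} = \frac{278151269268}{568909495}$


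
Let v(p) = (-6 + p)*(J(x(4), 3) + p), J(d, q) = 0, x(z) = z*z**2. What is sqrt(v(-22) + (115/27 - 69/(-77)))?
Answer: sqrt(298309242)/693 ≈ 24.923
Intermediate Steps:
x(z) = z**3
v(p) = p*(-6 + p) (v(p) = (-6 + p)*(0 + p) = (-6 + p)*p = p*(-6 + p))
sqrt(v(-22) + (115/27 - 69/(-77))) = sqrt(-22*(-6 - 22) + (115/27 - 69/(-77))) = sqrt(-22*(-28) + (115*(1/27) - 69*(-1/77))) = sqrt(616 + (115/27 + 69/77)) = sqrt(616 + 10718/2079) = sqrt(1291382/2079) = sqrt(298309242)/693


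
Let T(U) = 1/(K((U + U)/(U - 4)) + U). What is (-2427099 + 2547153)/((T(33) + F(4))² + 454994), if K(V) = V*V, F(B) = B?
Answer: 123774219065574/469110012470443 ≈ 0.26385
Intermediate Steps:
K(V) = V²
T(U) = 1/(U + 4*U²/(-4 + U)²) (T(U) = 1/(((U + U)/(U - 4))² + U) = 1/(((2*U)/(-4 + U))² + U) = 1/((2*U/(-4 + U))² + U) = 1/(4*U²/(-4 + U)² + U) = 1/(U + 4*U²/(-4 + U)²))
(-2427099 + 2547153)/((T(33) + F(4))² + 454994) = (-2427099 + 2547153)/(((-4 + 33)²/(33*((-4 + 33)² + 4*33)) + 4)² + 454994) = 120054/(((1/33)*29²/(29² + 132) + 4)² + 454994) = 120054/(((1/33)*841/(841 + 132) + 4)² + 454994) = 120054/(((1/33)*841/973 + 4)² + 454994) = 120054/(((1/33)*841*(1/973) + 4)² + 454994) = 120054/((841/32109 + 4)² + 454994) = 120054/((129277/32109)² + 454994) = 120054/(16712542729/1030987881 + 454994) = 120054/(469110012470443/1030987881) = 120054*(1030987881/469110012470443) = 123774219065574/469110012470443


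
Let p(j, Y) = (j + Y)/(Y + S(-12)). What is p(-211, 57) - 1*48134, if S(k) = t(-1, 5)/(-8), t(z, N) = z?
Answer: -21998470/457 ≈ -48137.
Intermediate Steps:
S(k) = ⅛ (S(k) = -1/(-8) = -1*(-⅛) = ⅛)
p(j, Y) = (Y + j)/(⅛ + Y) (p(j, Y) = (j + Y)/(Y + ⅛) = (Y + j)/(⅛ + Y))
p(-211, 57) - 1*48134 = 8*(57 - 211)/(1 + 8*57) - 1*48134 = 8*(-154)/(1 + 456) - 48134 = 8*(-154)/457 - 48134 = 8*(1/457)*(-154) - 48134 = -1232/457 - 48134 = -21998470/457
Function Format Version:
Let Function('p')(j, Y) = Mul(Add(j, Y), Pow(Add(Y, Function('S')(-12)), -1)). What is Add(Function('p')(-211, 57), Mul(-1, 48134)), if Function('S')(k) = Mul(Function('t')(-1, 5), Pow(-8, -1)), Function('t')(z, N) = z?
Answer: Rational(-21998470, 457) ≈ -48137.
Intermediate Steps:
Function('S')(k) = Rational(1, 8) (Function('S')(k) = Mul(-1, Pow(-8, -1)) = Mul(-1, Rational(-1, 8)) = Rational(1, 8))
Function('p')(j, Y) = Mul(Pow(Add(Rational(1, 8), Y), -1), Add(Y, j)) (Function('p')(j, Y) = Mul(Add(j, Y), Pow(Add(Y, Rational(1, 8)), -1)) = Mul(Add(Y, j), Pow(Add(Rational(1, 8), Y), -1)) = Mul(Pow(Add(Rational(1, 8), Y), -1), Add(Y, j)))
Add(Function('p')(-211, 57), Mul(-1, 48134)) = Add(Mul(8, Pow(Add(1, Mul(8, 57)), -1), Add(57, -211)), Mul(-1, 48134)) = Add(Mul(8, Pow(Add(1, 456), -1), -154), -48134) = Add(Mul(8, Pow(457, -1), -154), -48134) = Add(Mul(8, Rational(1, 457), -154), -48134) = Add(Rational(-1232, 457), -48134) = Rational(-21998470, 457)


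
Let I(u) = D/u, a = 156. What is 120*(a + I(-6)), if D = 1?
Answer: 18700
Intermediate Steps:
I(u) = 1/u
120*(a + I(-6)) = 120*(156 + 1/(-6)) = 120*(156 - ⅙) = 120*(935/6) = 18700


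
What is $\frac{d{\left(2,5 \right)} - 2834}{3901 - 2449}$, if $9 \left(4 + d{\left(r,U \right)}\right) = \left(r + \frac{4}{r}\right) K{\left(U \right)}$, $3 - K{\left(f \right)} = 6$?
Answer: $- \frac{4259}{2178} \approx -1.9555$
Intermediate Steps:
$K{\left(f \right)} = -3$ ($K{\left(f \right)} = 3 - 6 = -3$)
$d{\left(r,U \right)} = -4 - \frac{4}{3 r} - \frac{r}{3}$ ($d{\left(r,U \right)} = -4 + \frac{\left(r + \frac{4}{r}\right) \left(-3\right)}{9} = -4 + \frac{- \frac{12}{r} - 3 r}{9} = -4 - \left(\frac{r}{3} + \frac{4}{3 r}\right) = -4 - \frac{4}{3 r} - \frac{r}{3}$)
$\frac{d{\left(2,5 \right)} - 2834}{3901 - 2449} = \frac{\frac{-4 + 2 \left(-12 - 2\right)}{3 \cdot 2} - 2834}{3901 - 2449} = \frac{\frac{1}{3} \cdot \frac{1}{2} \left(-4 + 2 \left(-12 - 2\right)\right) - 2834}{1452} = \left(\frac{1}{3} \cdot \frac{1}{2} \left(-4 + 2 \left(-14\right)\right) - 2834\right) \frac{1}{1452} = \left(\frac{1}{3} \cdot \frac{1}{2} \left(-4 - 28\right) - 2834\right) \frac{1}{1452} = \left(\frac{1}{3} \cdot \frac{1}{2} \left(-32\right) - 2834\right) \frac{1}{1452} = \left(- \frac{16}{3} - 2834\right) \frac{1}{1452} = \left(- \frac{8518}{3}\right) \frac{1}{1452} = - \frac{4259}{2178}$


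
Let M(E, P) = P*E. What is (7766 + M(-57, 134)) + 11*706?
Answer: 7894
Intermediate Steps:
M(E, P) = E*P
(7766 + M(-57, 134)) + 11*706 = (7766 - 57*134) + 11*706 = (7766 - 7638) + 7766 = 128 + 7766 = 7894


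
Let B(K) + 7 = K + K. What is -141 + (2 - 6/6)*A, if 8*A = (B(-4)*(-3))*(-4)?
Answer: -327/2 ≈ -163.50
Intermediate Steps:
B(K) = -7 + 2*K (B(K) = -7 + (K + K) = -7 + 2*K)
A = -45/2 (A = (((-7 + 2*(-4))*(-3))*(-4))/8 = (((-7 - 8)*(-3))*(-4))/8 = (-15*(-3)*(-4))/8 = (45*(-4))/8 = (1/8)*(-180) = -45/2 ≈ -22.500)
-141 + (2 - 6/6)*A = -141 + (2 - 6/6)*(-45/2) = -141 + (2 - 6*1/6)*(-45/2) = -141 + (2 - 1)*(-45/2) = -141 + 1*(-45/2) = -141 - 45/2 = -327/2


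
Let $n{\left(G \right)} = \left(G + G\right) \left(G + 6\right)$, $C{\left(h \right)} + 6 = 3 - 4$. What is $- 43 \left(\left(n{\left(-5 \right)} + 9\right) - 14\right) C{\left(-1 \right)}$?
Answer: $-4515$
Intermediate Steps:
$C{\left(h \right)} = -7$ ($C{\left(h \right)} = -6 + \left(3 - 4\right) = -6 - 1 = -7$)
$n{\left(G \right)} = 2 G \left(6 + G\right)$
$- 43 \left(\left(n{\left(-5 \right)} + 9\right) - 14\right) C{\left(-1 \right)} = - 43 \left(\left(2 \left(-5\right) \left(6 - 5\right) + 9\right) - 14\right) \left(-7\right) = - 43 \left(\left(2 \left(-5\right) 1 + 9\right) - 14\right) \left(-7\right) = - 43 \left(\left(-10 + 9\right) - 14\right) \left(-7\right) = - 43 \left(-1 - 14\right) \left(-7\right) = \left(-43\right) \left(-15\right) \left(-7\right) = 645 \left(-7\right) = -4515$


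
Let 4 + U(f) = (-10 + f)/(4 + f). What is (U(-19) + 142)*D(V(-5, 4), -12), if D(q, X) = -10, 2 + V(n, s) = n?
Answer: -4198/3 ≈ -1399.3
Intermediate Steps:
V(n, s) = -2 + n
U(f) = -4 + (-10 + f)/(4 + f)
(U(-19) + 142)*D(V(-5, 4), -12) = ((-26 - 3*(-19))/(4 - 19) + 142)*(-10) = ((-26 + 57)/(-15) + 142)*(-10) = (-1/15*31 + 142)*(-10) = (-31/15 + 142)*(-10) = (2099/15)*(-10) = -4198/3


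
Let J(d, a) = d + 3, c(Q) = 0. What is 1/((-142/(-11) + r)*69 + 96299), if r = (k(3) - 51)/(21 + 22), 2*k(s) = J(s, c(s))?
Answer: 473/45934309 ≈ 1.0297e-5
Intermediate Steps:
J(d, a) = 3 + d
k(s) = 3/2 + s/2 (k(s) = (3 + s)/2 = 3/2 + s/2)
r = -48/43 (r = ((3/2 + (½)*3) - 51)/(21 + 22) = ((3/2 + 3/2) - 51)/43 = (3 - 51)*(1/43) = -48*1/43 = -48/43 ≈ -1.1163)
1/((-142/(-11) + r)*69 + 96299) = 1/((-142/(-11) - 48/43)*69 + 96299) = 1/((-142*(-1/11) - 48/43)*69 + 96299) = 1/((142/11 - 48/43)*69 + 96299) = 1/((5578/473)*69 + 96299) = 1/(384882/473 + 96299) = 1/(45934309/473) = 473/45934309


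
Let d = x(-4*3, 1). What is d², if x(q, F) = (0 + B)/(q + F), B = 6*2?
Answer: 144/121 ≈ 1.1901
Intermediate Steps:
B = 12
x(q, F) = 12/(F + q) (x(q, F) = (0 + 12)/(q + F) = 12/(F + q))
d = -12/11 (d = 12/(1 - 4*3) = 12/(1 - 12) = 12/(-11) = 12*(-1/11) = -12/11 ≈ -1.0909)
d² = (-12/11)² = 144/121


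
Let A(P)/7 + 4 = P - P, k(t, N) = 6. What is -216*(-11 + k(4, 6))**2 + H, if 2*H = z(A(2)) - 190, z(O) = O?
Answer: -5509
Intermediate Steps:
A(P) = -28 (A(P) = -28 + 7*(P - P) = -28 + 7*0 = -28 + 0 = -28)
H = -109 (H = (-28 - 190)/2 = (1/2)*(-218) = -109)
-216*(-11 + k(4, 6))**2 + H = -216*(-11 + 6)**2 - 109 = -216*(-5)**2 - 109 = -216*25 - 109 = -5400 - 109 = -5509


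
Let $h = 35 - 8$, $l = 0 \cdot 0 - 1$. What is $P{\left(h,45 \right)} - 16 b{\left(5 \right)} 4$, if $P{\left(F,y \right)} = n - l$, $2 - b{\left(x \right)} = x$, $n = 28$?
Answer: $221$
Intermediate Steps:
$b{\left(x \right)} = 2 - x$
$l = -1$ ($l = 0 - 1 = -1$)
$h = 27$
$P{\left(F,y \right)} = 29$ ($P{\left(F,y \right)} = 28 - -1 = 28 + 1 = 29$)
$P{\left(h,45 \right)} - 16 b{\left(5 \right)} 4 = 29 - 16 \left(2 - 5\right) 4 = 29 - 16 \left(-3\right) 4 = 29 - \left(-48\right) 4 = 29 - -192 = 29 + 192 = 221$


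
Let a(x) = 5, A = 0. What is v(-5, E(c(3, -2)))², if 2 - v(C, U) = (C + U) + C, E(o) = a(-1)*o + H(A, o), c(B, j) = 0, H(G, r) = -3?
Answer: 225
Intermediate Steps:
E(o) = -3 + 5*o (E(o) = 5*o - 3 = -3 + 5*o)
v(C, U) = 2 - U - 2*C (v(C, U) = 2 - ((C + U) + C) = 2 - (U + 2*C) = 2 + (-U - 2*C) = 2 - U - 2*C)
v(-5, E(c(3, -2)))² = (2 - (-3 + 5*0) - 2*(-5))² = (2 - (-3 + 0) + 10)² = (2 - 1*(-3) + 10)² = (2 + 3 + 10)² = 15² = 225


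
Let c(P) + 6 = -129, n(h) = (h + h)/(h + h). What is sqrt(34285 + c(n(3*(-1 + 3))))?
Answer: 5*sqrt(1366) ≈ 184.80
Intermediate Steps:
n(h) = 1 (n(h) = (2*h)/((2*h)) = (2*h)*(1/(2*h)) = 1)
c(P) = -135 (c(P) = -6 - 129 = -135)
sqrt(34285 + c(n(3*(-1 + 3)))) = sqrt(34285 - 135) = sqrt(34150) = 5*sqrt(1366)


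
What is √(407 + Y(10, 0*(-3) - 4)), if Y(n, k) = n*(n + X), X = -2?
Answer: √487 ≈ 22.068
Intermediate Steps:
Y(n, k) = n*(-2 + n) (Y(n, k) = n*(n - 2) = n*(-2 + n))
√(407 + Y(10, 0*(-3) - 4)) = √(407 + 10*(-2 + 10)) = √(407 + 10*8) = √(407 + 80) = √487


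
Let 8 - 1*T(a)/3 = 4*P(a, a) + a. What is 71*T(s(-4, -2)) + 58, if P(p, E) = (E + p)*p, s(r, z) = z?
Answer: -4628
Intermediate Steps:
P(p, E) = p*(E + p)
T(a) = 24 - 24*a² - 3*a (T(a) = 24 - 3*(4*(a*(a + a)) + a) = 24 - 3*(4*(a*(2*a)) + a) = 24 - 3*(4*(2*a²) + a) = 24 - 3*(8*a² + a) = 24 - 3*(a + 8*a²) = 24 + (-24*a² - 3*a) = 24 - 24*a² - 3*a)
71*T(s(-4, -2)) + 58 = 71*(24 - 24*(-2)² - 3*(-2)) + 58 = 71*(24 - 24*4 + 6) + 58 = 71*(24 - 96 + 6) + 58 = 71*(-66) + 58 = -4686 + 58 = -4628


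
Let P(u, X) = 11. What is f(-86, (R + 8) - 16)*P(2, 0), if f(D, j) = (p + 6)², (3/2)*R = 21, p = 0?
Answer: 396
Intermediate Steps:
R = 14 (R = (⅔)*21 = 14)
f(D, j) = 36 (f(D, j) = (0 + 6)² = 6² = 36)
f(-86, (R + 8) - 16)*P(2, 0) = 36*11 = 396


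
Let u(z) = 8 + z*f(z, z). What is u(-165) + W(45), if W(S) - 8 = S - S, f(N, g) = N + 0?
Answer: 27241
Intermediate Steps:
f(N, g) = N
u(z) = 8 + z**2 (u(z) = 8 + z*z = 8 + z**2)
W(S) = 8 (W(S) = 8 + (S - S) = 8 + 0 = 8)
u(-165) + W(45) = (8 + (-165)**2) + 8 = (8 + 27225) + 8 = 27233 + 8 = 27241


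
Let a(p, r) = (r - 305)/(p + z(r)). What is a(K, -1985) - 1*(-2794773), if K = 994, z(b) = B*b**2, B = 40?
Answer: 220242077879536/78804997 ≈ 2.7948e+6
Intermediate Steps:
z(b) = 40*b**2
a(p, r) = (-305 + r)/(p + 40*r**2) (a(p, r) = (r - 305)/(p + 40*r**2) = (-305 + r)/(p + 40*r**2))
a(K, -1985) - 1*(-2794773) = (-305 - 1985)/(994 + 40*(-1985)**2) - 1*(-2794773) = -2290/(994 + 40*3940225) + 2794773 = -2290/(994 + 157609000) + 2794773 = -2290/157609994 + 2794773 = (1/157609994)*(-2290) + 2794773 = -1145/78804997 + 2794773 = 220242077879536/78804997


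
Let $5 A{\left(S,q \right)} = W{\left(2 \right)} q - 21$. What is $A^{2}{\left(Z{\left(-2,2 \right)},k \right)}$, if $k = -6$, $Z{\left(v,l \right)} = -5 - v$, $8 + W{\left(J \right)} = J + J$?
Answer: $\frac{9}{25} \approx 0.36$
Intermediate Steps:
$W{\left(J \right)} = -8 + 2 J$ ($W{\left(J \right)} = -8 + \left(J + J\right) = -8 + 2 J$)
$A{\left(S,q \right)} = - \frac{21}{5} - \frac{4 q}{5}$ ($A{\left(S,q \right)} = \frac{\left(-8 + 2 \cdot 2\right) q - 21}{5} = \frac{\left(-8 + 4\right) q - 21}{5} = \frac{- 4 q - 21}{5} = \frac{-21 - 4 q}{5} = - \frac{21}{5} - \frac{4 q}{5}$)
$A^{2}{\left(Z{\left(-2,2 \right)},k \right)} = \left(- \frac{21}{5} - - \frac{24}{5}\right)^{2} = \left(- \frac{21}{5} + \frac{24}{5}\right)^{2} = \left(\frac{3}{5}\right)^{2} = \frac{9}{25}$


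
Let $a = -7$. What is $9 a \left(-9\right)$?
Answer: $567$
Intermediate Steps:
$9 a \left(-9\right) = 9 \left(-7\right) \left(-9\right) = \left(-63\right) \left(-9\right) = 567$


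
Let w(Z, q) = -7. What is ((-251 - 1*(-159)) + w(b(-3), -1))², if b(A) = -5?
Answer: 9801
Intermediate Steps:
((-251 - 1*(-159)) + w(b(-3), -1))² = ((-251 - 1*(-159)) - 7)² = ((-251 + 159) - 7)² = (-92 - 7)² = (-99)² = 9801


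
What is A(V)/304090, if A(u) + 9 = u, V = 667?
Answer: 7/3235 ≈ 0.0021638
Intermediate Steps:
A(u) = -9 + u
A(V)/304090 = (-9 + 667)/304090 = 658*(1/304090) = 7/3235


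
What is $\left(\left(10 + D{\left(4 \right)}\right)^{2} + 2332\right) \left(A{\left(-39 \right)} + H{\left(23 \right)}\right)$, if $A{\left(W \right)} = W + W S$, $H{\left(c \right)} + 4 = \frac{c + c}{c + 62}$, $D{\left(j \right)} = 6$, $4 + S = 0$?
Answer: $\frac{24976788}{85} \approx 2.9384 \cdot 10^{5}$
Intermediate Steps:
$S = -4$ ($S = -4 + 0 = -4$)
$H{\left(c \right)} = -4 + \frac{2 c}{62 + c}$ ($H{\left(c \right)} = -4 + \frac{c + c}{c + 62} = -4 + \frac{2 c}{62 + c}$)
$A{\left(W \right)} = - 3 W$ ($A{\left(W \right)} = W + W \left(-4\right) = W - 4 W = - 3 W$)
$\left(\left(10 + D{\left(4 \right)}\right)^{2} + 2332\right) \left(A{\left(-39 \right)} + H{\left(23 \right)}\right) = \left(\left(10 + 6\right)^{2} + 2332\right) \left(\left(-3\right) \left(-39\right) + \frac{2 \left(-124 - 23\right)}{62 + 23}\right) = \left(16^{2} + 2332\right) \left(117 + \frac{2 \left(-124 - 23\right)}{85}\right) = \left(256 + 2332\right) \left(117 + 2 \cdot \frac{1}{85} \left(-147\right)\right) = 2588 \left(117 - \frac{294}{85}\right) = 2588 \cdot \frac{9651}{85} = \frac{24976788}{85}$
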